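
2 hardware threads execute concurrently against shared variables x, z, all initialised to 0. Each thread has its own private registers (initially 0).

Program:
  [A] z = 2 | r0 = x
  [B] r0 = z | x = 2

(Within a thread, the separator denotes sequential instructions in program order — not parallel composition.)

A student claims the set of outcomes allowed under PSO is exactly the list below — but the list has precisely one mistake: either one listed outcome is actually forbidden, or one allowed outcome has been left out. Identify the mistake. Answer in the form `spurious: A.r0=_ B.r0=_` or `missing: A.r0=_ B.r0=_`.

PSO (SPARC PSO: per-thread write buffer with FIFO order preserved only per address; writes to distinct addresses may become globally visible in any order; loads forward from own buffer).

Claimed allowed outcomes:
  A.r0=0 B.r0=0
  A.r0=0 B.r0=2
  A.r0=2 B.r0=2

missing: A.r0=2 B.r0=0

outcome vector order: (A.r0,B.r0)
PSO: 4 outcomes — {0/0 0/2 2/0 2/2}
PSO∖claimed = {2/0}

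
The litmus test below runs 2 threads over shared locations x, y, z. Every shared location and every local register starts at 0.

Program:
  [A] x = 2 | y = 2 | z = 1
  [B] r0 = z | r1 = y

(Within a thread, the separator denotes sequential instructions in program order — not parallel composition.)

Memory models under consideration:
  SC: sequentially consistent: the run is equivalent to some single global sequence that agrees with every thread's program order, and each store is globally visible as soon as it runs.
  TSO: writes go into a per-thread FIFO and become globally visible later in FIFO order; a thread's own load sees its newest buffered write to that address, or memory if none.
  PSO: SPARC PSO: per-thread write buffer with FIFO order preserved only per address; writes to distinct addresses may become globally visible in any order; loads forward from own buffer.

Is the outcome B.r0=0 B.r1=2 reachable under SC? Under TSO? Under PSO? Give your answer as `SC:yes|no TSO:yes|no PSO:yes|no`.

outcome vector order: (B.r0,B.r1)
SC: 3 outcomes — {<0 0> <0 2> <1 2>}
TSO: 3 outcomes — {<0 0> <0 2> <1 2>}
PSO: 4 outcomes — {<0 0> <0 2> <1 0> <1 2>}
target <0 2> ∈ {SC,TSO,PSO}

SC:yes TSO:yes PSO:yes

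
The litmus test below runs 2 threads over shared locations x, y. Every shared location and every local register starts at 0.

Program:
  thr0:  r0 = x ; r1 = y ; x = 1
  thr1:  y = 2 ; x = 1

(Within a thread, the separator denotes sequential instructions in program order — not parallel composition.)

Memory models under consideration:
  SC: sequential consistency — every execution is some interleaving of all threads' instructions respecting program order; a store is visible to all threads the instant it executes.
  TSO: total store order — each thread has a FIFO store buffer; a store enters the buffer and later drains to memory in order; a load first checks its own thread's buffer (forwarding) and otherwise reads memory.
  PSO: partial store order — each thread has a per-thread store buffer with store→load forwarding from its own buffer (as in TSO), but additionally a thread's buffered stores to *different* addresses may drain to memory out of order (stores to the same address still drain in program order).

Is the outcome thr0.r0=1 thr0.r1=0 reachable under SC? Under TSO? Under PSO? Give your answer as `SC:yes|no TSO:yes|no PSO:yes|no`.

outcome vector order: (thr0.r0,thr0.r1)
SC (3): 00, 02, 12
TSO (3): 00, 02, 12
PSO (4): 00, 02, 10, 12
target 10 ∈ {PSO}

SC:no TSO:no PSO:yes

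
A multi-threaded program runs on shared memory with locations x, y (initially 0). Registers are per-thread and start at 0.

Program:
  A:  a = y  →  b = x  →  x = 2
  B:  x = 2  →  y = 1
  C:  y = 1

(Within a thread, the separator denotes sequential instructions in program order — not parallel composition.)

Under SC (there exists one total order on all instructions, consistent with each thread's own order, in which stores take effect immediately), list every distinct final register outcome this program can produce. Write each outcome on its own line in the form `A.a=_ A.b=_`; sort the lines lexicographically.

A.a=0 A.b=0
A.a=0 A.b=2
A.a=1 A.b=0
A.a=1 A.b=2

outcome vector order: (A.a,A.b)
|SC outcomes| = 4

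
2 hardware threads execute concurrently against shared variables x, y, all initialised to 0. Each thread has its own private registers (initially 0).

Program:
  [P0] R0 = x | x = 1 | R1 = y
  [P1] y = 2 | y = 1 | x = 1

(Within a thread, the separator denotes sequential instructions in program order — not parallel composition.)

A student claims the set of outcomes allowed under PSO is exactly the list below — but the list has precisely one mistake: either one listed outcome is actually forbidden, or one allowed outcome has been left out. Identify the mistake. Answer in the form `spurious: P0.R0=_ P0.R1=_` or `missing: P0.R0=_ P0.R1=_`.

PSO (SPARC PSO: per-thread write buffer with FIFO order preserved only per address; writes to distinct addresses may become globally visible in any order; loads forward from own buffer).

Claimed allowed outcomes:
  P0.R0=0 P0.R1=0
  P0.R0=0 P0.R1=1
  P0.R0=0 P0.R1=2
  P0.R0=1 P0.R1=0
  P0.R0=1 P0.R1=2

outcome vector order: (P0.R0,P0.R1)
PSO (6): (0,0) (0,1) (0,2) (1,0) (1,1) (1,2)
PSO∖claimed = {(1,1)}

missing: P0.R0=1 P0.R1=1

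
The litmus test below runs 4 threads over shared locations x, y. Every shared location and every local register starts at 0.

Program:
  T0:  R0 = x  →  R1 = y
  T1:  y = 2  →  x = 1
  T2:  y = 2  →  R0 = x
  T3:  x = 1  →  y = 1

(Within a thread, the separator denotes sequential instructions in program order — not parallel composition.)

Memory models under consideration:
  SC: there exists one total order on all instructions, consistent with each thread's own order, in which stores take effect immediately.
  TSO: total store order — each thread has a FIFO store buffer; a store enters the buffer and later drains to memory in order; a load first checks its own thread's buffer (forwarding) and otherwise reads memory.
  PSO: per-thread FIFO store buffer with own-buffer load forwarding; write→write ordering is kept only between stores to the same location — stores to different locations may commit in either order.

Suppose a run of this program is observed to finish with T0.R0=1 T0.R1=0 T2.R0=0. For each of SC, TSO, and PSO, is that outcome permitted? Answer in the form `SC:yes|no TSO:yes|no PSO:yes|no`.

outcome vector order: (T0.R0,T0.R1,T2.R0)
SC (11): <0 0 0> <0 0 1> <0 1 0> <0 1 1> <0 2 0> <0 2 1> <1 0 1> <1 1 0> <1 1 1> <1 2 0> <1 2 1>
TSO (12): <0 0 0> <0 0 1> <0 1 0> <0 1 1> <0 2 0> <0 2 1> <1 0 0> <1 0 1> <1 1 0> <1 1 1> <1 2 0> <1 2 1>
PSO (12): <0 0 0> <0 0 1> <0 1 0> <0 1 1> <0 2 0> <0 2 1> <1 0 0> <1 0 1> <1 1 0> <1 1 1> <1 2 0> <1 2 1>
target <1 0 0> ∈ {TSO,PSO}

SC:no TSO:yes PSO:yes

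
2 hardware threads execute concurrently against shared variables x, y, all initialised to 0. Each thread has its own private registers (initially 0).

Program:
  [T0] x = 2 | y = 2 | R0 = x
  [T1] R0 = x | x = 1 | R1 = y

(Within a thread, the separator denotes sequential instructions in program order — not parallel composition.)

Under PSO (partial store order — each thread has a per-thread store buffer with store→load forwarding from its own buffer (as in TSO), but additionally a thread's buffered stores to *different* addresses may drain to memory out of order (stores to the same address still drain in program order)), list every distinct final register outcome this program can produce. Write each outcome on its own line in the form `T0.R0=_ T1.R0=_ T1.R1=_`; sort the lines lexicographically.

T0.R0=1 T1.R0=0 T1.R1=0
T0.R0=1 T1.R0=0 T1.R1=2
T0.R0=1 T1.R0=2 T1.R1=0
T0.R0=1 T1.R0=2 T1.R1=2
T0.R0=2 T1.R0=0 T1.R1=0
T0.R0=2 T1.R0=0 T1.R1=2
T0.R0=2 T1.R0=2 T1.R1=0
T0.R0=2 T1.R0=2 T1.R1=2

outcome vector order: (T0.R0,T1.R0,T1.R1)
|PSO outcomes| = 8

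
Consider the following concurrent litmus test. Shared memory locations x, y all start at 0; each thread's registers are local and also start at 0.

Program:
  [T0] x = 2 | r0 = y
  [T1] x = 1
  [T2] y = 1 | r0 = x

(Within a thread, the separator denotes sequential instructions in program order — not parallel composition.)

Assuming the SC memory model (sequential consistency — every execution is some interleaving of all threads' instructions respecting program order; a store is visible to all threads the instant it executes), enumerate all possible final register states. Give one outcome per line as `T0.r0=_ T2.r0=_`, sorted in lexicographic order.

outcome vector order: (T0.r0,T2.r0)
|SC outcomes| = 5

T0.r0=0 T2.r0=1
T0.r0=0 T2.r0=2
T0.r0=1 T2.r0=0
T0.r0=1 T2.r0=1
T0.r0=1 T2.r0=2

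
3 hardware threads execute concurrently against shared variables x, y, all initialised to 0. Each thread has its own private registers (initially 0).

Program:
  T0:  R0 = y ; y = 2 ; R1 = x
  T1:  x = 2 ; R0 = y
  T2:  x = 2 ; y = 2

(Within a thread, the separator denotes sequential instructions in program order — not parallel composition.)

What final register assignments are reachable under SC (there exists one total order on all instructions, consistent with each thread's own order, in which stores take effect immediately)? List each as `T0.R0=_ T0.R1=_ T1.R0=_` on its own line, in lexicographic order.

T0.R0=0 T0.R1=0 T1.R0=2
T0.R0=0 T0.R1=2 T1.R0=0
T0.R0=0 T0.R1=2 T1.R0=2
T0.R0=2 T0.R1=2 T1.R0=0
T0.R0=2 T0.R1=2 T1.R0=2

outcome vector order: (T0.R0,T0.R1,T1.R0)
|SC outcomes| = 5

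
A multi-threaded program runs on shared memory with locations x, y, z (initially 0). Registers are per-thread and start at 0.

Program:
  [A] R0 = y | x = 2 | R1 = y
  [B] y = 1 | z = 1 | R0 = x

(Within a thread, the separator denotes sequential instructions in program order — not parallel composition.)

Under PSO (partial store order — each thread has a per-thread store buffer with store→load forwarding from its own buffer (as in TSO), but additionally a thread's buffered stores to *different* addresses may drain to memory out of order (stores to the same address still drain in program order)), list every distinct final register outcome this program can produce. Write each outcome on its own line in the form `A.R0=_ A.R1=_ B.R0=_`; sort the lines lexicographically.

outcome vector order: (A.R0,A.R1,B.R0)
|PSO outcomes| = 6

A.R0=0 A.R1=0 B.R0=0
A.R0=0 A.R1=0 B.R0=2
A.R0=0 A.R1=1 B.R0=0
A.R0=0 A.R1=1 B.R0=2
A.R0=1 A.R1=1 B.R0=0
A.R0=1 A.R1=1 B.R0=2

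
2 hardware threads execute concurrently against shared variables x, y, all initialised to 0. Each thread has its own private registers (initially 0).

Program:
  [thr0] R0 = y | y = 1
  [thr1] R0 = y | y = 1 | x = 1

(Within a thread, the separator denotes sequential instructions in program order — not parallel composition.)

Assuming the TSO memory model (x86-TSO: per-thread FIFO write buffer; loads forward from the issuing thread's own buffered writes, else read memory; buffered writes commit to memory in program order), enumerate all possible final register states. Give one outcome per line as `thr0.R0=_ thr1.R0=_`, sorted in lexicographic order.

thr0.R0=0 thr1.R0=0
thr0.R0=0 thr1.R0=1
thr0.R0=1 thr1.R0=0

outcome vector order: (thr0.R0,thr1.R0)
|TSO outcomes| = 3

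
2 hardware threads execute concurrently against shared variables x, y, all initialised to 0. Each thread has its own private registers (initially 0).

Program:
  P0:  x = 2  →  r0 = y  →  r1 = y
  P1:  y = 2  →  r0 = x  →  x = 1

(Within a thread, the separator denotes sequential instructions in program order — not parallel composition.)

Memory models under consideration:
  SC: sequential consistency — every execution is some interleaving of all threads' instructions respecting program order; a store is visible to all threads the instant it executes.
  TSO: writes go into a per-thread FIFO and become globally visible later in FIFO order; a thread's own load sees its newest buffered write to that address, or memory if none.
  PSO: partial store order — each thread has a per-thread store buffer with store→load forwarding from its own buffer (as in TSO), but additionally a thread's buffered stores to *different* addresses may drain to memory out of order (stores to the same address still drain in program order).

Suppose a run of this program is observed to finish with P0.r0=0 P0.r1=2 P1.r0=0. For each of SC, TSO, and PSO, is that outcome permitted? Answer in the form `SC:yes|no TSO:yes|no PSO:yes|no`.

SC:no TSO:yes PSO:yes

outcome vector order: (P0.r0,P0.r1,P1.r0)
[SC] allowed = {<0 0 2>; <0 2 2>; <2 2 0>; <2 2 2>}
[TSO] allowed = {<0 0 0>; <0 0 2>; <0 2 0>; <0 2 2>; <2 2 0>; <2 2 2>}
[PSO] allowed = {<0 0 0>; <0 0 2>; <0 2 0>; <0 2 2>; <2 2 0>; <2 2 2>}
target <0 2 0> ∈ {TSO,PSO}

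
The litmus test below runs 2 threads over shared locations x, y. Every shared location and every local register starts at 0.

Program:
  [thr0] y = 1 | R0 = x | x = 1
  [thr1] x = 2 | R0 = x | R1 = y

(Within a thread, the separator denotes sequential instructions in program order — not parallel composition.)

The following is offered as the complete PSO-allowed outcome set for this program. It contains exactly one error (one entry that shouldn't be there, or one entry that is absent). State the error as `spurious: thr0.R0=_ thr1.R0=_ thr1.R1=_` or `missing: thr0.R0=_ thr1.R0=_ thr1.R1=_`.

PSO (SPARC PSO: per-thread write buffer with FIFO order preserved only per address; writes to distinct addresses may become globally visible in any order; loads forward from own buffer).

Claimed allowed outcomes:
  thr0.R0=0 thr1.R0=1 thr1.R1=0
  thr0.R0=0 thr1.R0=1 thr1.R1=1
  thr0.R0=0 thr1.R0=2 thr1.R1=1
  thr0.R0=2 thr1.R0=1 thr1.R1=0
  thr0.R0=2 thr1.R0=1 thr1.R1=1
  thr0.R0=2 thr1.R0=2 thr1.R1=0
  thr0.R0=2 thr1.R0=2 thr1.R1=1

outcome vector order: (thr0.R0,thr1.R0,thr1.R1)
under PSO → (0,1,0); (0,1,1); (0,2,0); (0,2,1); (2,1,0); (2,1,1); (2,2,0); (2,2,1)
PSO∖claimed = {(0,2,0)}

missing: thr0.R0=0 thr1.R0=2 thr1.R1=0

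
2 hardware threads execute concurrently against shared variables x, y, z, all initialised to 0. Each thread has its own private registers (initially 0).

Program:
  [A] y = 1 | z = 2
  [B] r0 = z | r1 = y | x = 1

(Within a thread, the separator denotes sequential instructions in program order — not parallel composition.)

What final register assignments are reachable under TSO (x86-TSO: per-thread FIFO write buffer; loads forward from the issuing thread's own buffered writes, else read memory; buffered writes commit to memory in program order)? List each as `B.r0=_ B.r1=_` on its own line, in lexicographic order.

B.r0=0 B.r1=0
B.r0=0 B.r1=1
B.r0=2 B.r1=1

outcome vector order: (B.r0,B.r1)
|TSO outcomes| = 3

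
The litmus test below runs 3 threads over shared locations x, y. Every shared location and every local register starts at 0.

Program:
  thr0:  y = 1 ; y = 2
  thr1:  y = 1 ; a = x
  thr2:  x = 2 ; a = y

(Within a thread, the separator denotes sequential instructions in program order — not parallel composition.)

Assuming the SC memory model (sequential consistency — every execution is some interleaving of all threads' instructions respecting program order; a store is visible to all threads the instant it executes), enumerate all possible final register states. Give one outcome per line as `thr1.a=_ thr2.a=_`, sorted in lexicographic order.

thr1.a=0 thr2.a=1
thr1.a=0 thr2.a=2
thr1.a=2 thr2.a=0
thr1.a=2 thr2.a=1
thr1.a=2 thr2.a=2

outcome vector order: (thr1.a,thr2.a)
|SC outcomes| = 5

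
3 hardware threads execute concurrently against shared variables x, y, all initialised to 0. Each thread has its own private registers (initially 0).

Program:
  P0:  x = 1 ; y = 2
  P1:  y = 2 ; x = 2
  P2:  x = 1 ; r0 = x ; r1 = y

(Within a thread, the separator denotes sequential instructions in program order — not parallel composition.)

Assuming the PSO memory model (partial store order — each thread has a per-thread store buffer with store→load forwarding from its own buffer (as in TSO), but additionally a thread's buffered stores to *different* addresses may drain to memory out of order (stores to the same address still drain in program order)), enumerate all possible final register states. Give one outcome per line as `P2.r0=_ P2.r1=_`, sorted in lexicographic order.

outcome vector order: (P2.r0,P2.r1)
|PSO outcomes| = 4

P2.r0=1 P2.r1=0
P2.r0=1 P2.r1=2
P2.r0=2 P2.r1=0
P2.r0=2 P2.r1=2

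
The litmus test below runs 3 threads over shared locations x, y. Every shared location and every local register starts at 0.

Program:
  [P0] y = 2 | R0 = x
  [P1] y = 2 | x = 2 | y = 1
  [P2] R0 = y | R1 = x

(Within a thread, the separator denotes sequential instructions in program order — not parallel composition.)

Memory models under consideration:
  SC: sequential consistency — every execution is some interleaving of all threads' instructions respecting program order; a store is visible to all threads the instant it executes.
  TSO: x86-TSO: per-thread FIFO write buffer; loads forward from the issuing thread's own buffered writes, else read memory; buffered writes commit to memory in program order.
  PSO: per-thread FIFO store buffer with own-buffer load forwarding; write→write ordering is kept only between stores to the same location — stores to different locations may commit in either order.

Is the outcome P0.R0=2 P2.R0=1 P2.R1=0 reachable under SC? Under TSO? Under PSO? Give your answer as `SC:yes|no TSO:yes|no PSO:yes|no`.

outcome vector order: (P0.R0,P2.R0,P2.R1)
[SC] allowed = {000 002 012 020 022 200 202 212 220 222}
[TSO] allowed = {000 002 012 020 022 200 202 212 220 222}
[PSO] allowed = {000 002 010 012 020 022 200 202 210 212 220 222}
target 210 ∈ {PSO}

SC:no TSO:no PSO:yes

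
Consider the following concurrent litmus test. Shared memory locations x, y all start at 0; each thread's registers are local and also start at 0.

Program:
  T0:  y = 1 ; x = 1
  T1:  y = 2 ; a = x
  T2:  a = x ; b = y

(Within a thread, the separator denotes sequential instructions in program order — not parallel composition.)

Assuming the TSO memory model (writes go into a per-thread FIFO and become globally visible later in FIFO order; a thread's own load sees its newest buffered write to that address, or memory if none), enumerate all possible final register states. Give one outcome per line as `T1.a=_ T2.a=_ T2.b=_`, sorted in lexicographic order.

T1.a=0 T2.a=0 T2.b=0
T1.a=0 T2.a=0 T2.b=1
T1.a=0 T2.a=0 T2.b=2
T1.a=0 T2.a=1 T2.b=1
T1.a=0 T2.a=1 T2.b=2
T1.a=1 T2.a=0 T2.b=0
T1.a=1 T2.a=0 T2.b=1
T1.a=1 T2.a=0 T2.b=2
T1.a=1 T2.a=1 T2.b=1
T1.a=1 T2.a=1 T2.b=2

outcome vector order: (T1.a,T2.a,T2.b)
|TSO outcomes| = 10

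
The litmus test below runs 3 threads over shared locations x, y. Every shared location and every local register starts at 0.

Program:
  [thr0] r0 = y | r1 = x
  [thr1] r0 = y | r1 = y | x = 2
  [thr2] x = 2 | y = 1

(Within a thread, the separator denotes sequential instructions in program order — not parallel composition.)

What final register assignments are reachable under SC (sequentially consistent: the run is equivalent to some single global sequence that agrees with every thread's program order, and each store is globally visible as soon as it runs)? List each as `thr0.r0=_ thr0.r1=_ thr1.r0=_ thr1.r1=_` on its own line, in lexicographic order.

outcome vector order: (thr0.r0,thr0.r1,thr1.r0,thr1.r1)
|SC outcomes| = 9

thr0.r0=0 thr0.r1=0 thr1.r0=0 thr1.r1=0
thr0.r0=0 thr0.r1=0 thr1.r0=0 thr1.r1=1
thr0.r0=0 thr0.r1=0 thr1.r0=1 thr1.r1=1
thr0.r0=0 thr0.r1=2 thr1.r0=0 thr1.r1=0
thr0.r0=0 thr0.r1=2 thr1.r0=0 thr1.r1=1
thr0.r0=0 thr0.r1=2 thr1.r0=1 thr1.r1=1
thr0.r0=1 thr0.r1=2 thr1.r0=0 thr1.r1=0
thr0.r0=1 thr0.r1=2 thr1.r0=0 thr1.r1=1
thr0.r0=1 thr0.r1=2 thr1.r0=1 thr1.r1=1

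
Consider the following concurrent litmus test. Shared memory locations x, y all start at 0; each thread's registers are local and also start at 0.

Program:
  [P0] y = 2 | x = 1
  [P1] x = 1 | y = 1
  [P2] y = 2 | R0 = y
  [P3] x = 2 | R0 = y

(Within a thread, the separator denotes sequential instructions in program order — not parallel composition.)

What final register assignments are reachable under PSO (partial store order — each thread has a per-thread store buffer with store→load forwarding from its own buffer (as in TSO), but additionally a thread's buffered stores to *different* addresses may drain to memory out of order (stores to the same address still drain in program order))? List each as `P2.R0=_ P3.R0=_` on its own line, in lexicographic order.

outcome vector order: (P2.R0,P3.R0)
|PSO outcomes| = 6

P2.R0=1 P3.R0=0
P2.R0=1 P3.R0=1
P2.R0=1 P3.R0=2
P2.R0=2 P3.R0=0
P2.R0=2 P3.R0=1
P2.R0=2 P3.R0=2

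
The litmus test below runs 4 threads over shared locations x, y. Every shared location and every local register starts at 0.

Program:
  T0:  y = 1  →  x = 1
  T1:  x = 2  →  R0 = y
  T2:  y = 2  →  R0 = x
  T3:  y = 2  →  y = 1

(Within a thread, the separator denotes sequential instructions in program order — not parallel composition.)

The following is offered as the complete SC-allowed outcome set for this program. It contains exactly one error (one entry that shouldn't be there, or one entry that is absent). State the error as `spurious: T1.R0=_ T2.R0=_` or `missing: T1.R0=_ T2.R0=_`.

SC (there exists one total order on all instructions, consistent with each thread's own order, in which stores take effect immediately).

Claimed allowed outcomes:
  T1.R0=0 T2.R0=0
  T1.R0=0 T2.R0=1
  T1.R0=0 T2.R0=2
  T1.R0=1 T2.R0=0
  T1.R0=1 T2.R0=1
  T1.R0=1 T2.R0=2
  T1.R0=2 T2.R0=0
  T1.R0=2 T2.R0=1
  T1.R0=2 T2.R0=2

outcome vector order: (T1.R0,T2.R0)
SC (8): 0/1 0/2 1/0 1/1 1/2 2/0 2/1 2/2
claimed∖SC = {0/0}

spurious: T1.R0=0 T2.R0=0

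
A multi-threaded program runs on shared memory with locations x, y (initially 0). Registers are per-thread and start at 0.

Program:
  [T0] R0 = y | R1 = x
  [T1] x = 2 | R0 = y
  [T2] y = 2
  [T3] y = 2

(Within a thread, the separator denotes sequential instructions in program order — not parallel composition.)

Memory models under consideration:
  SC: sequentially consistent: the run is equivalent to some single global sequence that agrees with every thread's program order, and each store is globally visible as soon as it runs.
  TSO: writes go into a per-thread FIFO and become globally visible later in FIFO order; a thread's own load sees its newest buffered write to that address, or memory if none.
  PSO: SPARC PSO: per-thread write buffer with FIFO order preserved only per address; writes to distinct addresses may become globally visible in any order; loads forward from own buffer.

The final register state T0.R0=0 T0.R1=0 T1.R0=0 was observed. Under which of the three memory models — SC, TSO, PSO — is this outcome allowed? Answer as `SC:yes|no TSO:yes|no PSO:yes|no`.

outcome vector order: (T0.R0,T0.R1,T1.R0)
SC (7): 0/0/0, 0/0/2, 0/2/0, 0/2/2, 2/0/2, 2/2/0, 2/2/2
TSO (8): 0/0/0, 0/0/2, 0/2/0, 0/2/2, 2/0/0, 2/0/2, 2/2/0, 2/2/2
PSO (8): 0/0/0, 0/0/2, 0/2/0, 0/2/2, 2/0/0, 2/0/2, 2/2/0, 2/2/2
target 0/0/0 ∈ {SC,TSO,PSO}

SC:yes TSO:yes PSO:yes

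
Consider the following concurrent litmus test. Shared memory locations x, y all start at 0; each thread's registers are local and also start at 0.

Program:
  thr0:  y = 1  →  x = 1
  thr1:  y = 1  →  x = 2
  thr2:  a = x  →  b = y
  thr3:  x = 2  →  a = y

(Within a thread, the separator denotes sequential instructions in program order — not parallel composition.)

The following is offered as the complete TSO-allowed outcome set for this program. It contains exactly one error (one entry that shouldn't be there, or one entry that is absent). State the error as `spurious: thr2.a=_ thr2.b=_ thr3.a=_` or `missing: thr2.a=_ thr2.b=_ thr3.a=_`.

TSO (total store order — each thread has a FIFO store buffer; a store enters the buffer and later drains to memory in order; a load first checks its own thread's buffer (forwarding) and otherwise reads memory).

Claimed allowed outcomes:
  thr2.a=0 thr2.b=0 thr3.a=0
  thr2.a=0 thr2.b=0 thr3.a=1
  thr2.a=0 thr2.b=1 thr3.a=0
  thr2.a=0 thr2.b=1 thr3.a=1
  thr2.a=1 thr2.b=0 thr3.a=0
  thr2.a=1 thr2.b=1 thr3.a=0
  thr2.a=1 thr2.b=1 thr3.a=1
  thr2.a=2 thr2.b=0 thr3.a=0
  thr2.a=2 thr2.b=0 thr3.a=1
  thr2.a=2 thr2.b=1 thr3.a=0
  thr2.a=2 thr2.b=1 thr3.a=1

spurious: thr2.a=1 thr2.b=0 thr3.a=0

outcome vector order: (thr2.a,thr2.b,thr3.a)
TSO: 10 outcomes — {<0 0 0>, <0 0 1>, <0 1 0>, <0 1 1>, <1 1 0>, <1 1 1>, <2 0 0>, <2 0 1>, <2 1 0>, <2 1 1>}
claimed∖TSO = {<1 0 0>}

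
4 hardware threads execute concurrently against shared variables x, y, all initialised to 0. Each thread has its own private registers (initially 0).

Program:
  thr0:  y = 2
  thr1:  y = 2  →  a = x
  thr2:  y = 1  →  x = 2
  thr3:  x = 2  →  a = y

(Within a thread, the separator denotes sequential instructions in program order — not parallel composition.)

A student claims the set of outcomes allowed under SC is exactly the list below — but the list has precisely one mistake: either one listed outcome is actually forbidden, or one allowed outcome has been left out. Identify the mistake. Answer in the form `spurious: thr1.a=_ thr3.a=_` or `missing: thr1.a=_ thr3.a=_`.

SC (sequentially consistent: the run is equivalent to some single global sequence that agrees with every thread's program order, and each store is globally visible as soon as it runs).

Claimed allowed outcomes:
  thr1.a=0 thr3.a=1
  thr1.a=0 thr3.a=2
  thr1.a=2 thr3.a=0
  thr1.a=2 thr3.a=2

outcome vector order: (thr1.a,thr3.a)
[SC] allowed = {<0 1>, <0 2>, <2 0>, <2 1>, <2 2>}
SC∖claimed = {<2 1>}

missing: thr1.a=2 thr3.a=1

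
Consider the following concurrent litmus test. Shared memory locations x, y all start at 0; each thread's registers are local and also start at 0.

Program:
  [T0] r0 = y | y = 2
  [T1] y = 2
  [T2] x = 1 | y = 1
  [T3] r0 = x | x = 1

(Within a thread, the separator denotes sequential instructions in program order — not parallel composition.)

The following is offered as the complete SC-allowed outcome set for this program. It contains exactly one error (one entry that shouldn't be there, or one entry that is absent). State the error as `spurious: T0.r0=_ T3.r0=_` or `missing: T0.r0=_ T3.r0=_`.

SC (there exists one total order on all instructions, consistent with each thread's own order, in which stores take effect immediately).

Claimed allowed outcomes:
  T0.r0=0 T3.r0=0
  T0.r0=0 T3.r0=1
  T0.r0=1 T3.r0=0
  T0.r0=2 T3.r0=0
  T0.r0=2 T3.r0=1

missing: T0.r0=1 T3.r0=1

outcome vector order: (T0.r0,T3.r0)
under SC → <0 0>, <0 1>, <1 0>, <1 1>, <2 0>, <2 1>
SC∖claimed = {<1 1>}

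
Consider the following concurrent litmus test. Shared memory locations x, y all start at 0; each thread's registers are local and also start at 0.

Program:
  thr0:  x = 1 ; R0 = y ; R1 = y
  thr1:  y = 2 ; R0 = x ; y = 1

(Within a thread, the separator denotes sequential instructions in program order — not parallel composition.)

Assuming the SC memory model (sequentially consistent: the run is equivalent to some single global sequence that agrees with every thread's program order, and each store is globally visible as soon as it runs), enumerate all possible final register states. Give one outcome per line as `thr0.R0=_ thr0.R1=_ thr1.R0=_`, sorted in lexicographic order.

thr0.R0=0 thr0.R1=0 thr1.R0=1
thr0.R0=0 thr0.R1=1 thr1.R0=1
thr0.R0=0 thr0.R1=2 thr1.R0=1
thr0.R0=1 thr0.R1=1 thr1.R0=0
thr0.R0=1 thr0.R1=1 thr1.R0=1
thr0.R0=2 thr0.R1=1 thr1.R0=0
thr0.R0=2 thr0.R1=1 thr1.R0=1
thr0.R0=2 thr0.R1=2 thr1.R0=0
thr0.R0=2 thr0.R1=2 thr1.R0=1

outcome vector order: (thr0.R0,thr0.R1,thr1.R0)
|SC outcomes| = 9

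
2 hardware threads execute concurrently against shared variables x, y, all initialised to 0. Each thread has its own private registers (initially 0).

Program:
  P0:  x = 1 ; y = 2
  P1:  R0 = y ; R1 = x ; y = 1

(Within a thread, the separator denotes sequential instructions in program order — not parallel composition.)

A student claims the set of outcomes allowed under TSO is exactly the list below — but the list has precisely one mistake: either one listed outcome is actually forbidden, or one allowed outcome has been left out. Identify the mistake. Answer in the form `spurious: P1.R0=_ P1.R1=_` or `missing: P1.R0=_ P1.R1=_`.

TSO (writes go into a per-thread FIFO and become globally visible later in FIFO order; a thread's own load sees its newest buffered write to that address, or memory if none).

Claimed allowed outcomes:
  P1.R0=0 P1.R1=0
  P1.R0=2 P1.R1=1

missing: P1.R0=0 P1.R1=1

outcome vector order: (P1.R0,P1.R1)
[TSO] allowed = {<0 0>; <0 1>; <2 1>}
TSO∖claimed = {<0 1>}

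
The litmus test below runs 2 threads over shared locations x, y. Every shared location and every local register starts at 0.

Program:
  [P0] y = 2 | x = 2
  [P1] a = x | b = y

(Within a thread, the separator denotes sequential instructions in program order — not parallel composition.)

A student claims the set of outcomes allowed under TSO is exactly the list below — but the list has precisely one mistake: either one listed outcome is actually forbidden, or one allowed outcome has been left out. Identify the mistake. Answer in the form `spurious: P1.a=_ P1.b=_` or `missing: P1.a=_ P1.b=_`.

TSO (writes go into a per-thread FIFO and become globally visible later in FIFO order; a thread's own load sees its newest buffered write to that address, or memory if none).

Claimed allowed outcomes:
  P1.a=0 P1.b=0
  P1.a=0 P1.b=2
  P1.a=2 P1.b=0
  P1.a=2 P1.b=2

outcome vector order: (P1.a,P1.b)
TSO: 3 outcomes — {00, 02, 22}
claimed∖TSO = {20}

spurious: P1.a=2 P1.b=0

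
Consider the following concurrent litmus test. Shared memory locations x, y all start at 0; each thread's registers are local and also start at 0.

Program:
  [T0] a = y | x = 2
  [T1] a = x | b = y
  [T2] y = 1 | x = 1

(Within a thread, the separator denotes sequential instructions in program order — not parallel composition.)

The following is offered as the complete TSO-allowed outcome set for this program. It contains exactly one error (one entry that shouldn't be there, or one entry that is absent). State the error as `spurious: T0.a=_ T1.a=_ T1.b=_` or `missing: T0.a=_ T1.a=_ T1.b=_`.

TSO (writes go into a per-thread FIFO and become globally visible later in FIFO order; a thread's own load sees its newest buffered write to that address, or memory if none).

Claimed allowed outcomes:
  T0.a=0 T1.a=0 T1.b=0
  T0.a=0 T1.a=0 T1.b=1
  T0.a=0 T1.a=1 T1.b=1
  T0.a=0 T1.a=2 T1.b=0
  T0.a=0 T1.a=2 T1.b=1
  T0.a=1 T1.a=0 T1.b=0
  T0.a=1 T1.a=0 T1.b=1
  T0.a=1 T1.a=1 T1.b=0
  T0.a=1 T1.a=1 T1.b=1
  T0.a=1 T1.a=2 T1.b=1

outcome vector order: (T0.a,T1.a,T1.b)
TSO: 9 outcomes — {<0 0 0>; <0 0 1>; <0 1 1>; <0 2 0>; <0 2 1>; <1 0 0>; <1 0 1>; <1 1 1>; <1 2 1>}
claimed∖TSO = {<1 1 0>}

spurious: T0.a=1 T1.a=1 T1.b=0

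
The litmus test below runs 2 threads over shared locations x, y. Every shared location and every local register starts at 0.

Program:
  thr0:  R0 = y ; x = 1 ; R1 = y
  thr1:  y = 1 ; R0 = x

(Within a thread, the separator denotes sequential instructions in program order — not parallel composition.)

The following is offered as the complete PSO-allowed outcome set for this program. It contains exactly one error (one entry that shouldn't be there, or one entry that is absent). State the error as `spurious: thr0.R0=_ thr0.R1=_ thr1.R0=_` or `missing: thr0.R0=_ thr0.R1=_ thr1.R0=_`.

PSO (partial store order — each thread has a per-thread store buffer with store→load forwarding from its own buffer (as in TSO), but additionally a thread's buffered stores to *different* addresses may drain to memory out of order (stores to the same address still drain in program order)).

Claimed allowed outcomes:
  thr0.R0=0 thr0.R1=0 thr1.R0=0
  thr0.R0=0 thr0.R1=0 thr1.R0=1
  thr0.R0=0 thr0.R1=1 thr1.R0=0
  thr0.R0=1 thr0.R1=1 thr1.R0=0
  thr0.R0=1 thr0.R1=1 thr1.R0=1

missing: thr0.R0=0 thr0.R1=1 thr1.R0=1

outcome vector order: (thr0.R0,thr0.R1,thr1.R0)
under PSO → 000, 001, 010, 011, 110, 111
PSO∖claimed = {011}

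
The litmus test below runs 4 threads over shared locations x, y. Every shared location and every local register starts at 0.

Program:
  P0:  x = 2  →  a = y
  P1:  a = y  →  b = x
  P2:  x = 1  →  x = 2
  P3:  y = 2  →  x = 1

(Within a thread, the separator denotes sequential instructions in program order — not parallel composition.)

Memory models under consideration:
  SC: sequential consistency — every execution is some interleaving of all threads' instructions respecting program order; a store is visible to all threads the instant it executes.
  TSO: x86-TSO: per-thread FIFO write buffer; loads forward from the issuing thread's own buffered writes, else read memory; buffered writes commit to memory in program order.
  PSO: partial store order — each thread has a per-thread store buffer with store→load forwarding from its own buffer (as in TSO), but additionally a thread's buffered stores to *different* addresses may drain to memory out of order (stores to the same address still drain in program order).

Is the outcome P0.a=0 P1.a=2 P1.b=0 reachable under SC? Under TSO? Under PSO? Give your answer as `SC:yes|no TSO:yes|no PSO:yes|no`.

outcome vector order: (P0.a,P1.a,P1.b)
[SC] allowed = {(0,0,0); (0,0,1); (0,0,2); (0,2,1); (0,2,2); (2,0,0); (2,0,1); (2,0,2); (2,2,0); (2,2,1); (2,2,2)}
[TSO] allowed = {(0,0,0); (0,0,1); (0,0,2); (0,2,0); (0,2,1); (0,2,2); (2,0,0); (2,0,1); (2,0,2); (2,2,0); (2,2,1); (2,2,2)}
[PSO] allowed = {(0,0,0); (0,0,1); (0,0,2); (0,2,0); (0,2,1); (0,2,2); (2,0,0); (2,0,1); (2,0,2); (2,2,0); (2,2,1); (2,2,2)}
target (0,2,0) ∈ {TSO,PSO}

SC:no TSO:yes PSO:yes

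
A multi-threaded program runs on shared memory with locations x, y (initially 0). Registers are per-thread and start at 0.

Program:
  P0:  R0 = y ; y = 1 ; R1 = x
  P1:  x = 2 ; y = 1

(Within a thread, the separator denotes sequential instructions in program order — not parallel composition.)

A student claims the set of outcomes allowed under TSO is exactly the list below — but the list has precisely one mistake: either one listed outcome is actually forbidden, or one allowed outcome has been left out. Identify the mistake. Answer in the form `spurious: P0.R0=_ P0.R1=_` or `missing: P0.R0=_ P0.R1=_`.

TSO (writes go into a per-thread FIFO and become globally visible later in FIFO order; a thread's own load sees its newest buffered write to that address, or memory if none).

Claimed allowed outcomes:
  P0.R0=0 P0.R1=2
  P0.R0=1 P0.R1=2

missing: P0.R0=0 P0.R1=0

outcome vector order: (P0.R0,P0.R1)
[TSO] allowed = {<0 0> <0 2> <1 2>}
TSO∖claimed = {<0 0>}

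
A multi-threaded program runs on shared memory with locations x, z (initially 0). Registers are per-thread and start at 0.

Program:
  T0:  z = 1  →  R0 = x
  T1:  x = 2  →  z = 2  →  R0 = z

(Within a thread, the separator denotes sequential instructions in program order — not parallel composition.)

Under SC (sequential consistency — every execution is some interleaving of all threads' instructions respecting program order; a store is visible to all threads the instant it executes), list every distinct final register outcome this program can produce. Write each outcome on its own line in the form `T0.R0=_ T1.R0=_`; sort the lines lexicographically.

T0.R0=0 T1.R0=2
T0.R0=2 T1.R0=1
T0.R0=2 T1.R0=2

outcome vector order: (T0.R0,T1.R0)
|SC outcomes| = 3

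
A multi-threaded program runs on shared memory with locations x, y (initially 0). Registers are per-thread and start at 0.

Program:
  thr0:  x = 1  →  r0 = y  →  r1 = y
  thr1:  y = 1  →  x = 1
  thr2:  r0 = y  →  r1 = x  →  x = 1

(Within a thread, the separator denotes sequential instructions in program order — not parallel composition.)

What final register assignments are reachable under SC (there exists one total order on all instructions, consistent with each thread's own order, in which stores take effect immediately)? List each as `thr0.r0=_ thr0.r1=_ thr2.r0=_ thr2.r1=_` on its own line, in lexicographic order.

outcome vector order: (thr0.r0,thr0.r1,thr2.r0,thr2.r1)
|SC outcomes| = 10

thr0.r0=0 thr0.r1=0 thr2.r0=0 thr2.r1=0
thr0.r0=0 thr0.r1=0 thr2.r0=0 thr2.r1=1
thr0.r0=0 thr0.r1=0 thr2.r0=1 thr2.r1=1
thr0.r0=0 thr0.r1=1 thr2.r0=0 thr2.r1=0
thr0.r0=0 thr0.r1=1 thr2.r0=0 thr2.r1=1
thr0.r0=0 thr0.r1=1 thr2.r0=1 thr2.r1=1
thr0.r0=1 thr0.r1=1 thr2.r0=0 thr2.r1=0
thr0.r0=1 thr0.r1=1 thr2.r0=0 thr2.r1=1
thr0.r0=1 thr0.r1=1 thr2.r0=1 thr2.r1=0
thr0.r0=1 thr0.r1=1 thr2.r0=1 thr2.r1=1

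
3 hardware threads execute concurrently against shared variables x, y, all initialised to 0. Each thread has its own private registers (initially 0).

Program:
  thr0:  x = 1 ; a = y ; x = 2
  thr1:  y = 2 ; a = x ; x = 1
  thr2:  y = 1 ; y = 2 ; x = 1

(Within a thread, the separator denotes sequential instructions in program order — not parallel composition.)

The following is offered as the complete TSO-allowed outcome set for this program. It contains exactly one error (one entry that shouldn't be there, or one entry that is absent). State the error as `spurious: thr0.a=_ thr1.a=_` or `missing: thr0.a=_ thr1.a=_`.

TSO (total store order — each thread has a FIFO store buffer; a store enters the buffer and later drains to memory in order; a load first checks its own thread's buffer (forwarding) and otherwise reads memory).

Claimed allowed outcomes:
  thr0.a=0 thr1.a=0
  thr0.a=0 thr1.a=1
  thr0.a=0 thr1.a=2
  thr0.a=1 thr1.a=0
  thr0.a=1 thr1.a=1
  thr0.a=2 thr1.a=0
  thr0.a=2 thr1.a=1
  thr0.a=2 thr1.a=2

outcome vector order: (thr0.a,thr1.a)
TSO: 9 outcomes — {<0 0>, <0 1>, <0 2>, <1 0>, <1 1>, <1 2>, <2 0>, <2 1>, <2 2>}
TSO∖claimed = {<1 2>}

missing: thr0.a=1 thr1.a=2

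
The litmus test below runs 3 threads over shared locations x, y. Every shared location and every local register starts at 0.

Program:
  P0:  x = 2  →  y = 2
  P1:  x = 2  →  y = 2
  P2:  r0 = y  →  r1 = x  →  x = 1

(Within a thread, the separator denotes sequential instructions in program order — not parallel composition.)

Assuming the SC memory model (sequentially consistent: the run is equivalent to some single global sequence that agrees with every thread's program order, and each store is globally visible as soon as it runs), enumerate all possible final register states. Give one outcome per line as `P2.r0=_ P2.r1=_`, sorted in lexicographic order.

P2.r0=0 P2.r1=0
P2.r0=0 P2.r1=2
P2.r0=2 P2.r1=2

outcome vector order: (P2.r0,P2.r1)
|SC outcomes| = 3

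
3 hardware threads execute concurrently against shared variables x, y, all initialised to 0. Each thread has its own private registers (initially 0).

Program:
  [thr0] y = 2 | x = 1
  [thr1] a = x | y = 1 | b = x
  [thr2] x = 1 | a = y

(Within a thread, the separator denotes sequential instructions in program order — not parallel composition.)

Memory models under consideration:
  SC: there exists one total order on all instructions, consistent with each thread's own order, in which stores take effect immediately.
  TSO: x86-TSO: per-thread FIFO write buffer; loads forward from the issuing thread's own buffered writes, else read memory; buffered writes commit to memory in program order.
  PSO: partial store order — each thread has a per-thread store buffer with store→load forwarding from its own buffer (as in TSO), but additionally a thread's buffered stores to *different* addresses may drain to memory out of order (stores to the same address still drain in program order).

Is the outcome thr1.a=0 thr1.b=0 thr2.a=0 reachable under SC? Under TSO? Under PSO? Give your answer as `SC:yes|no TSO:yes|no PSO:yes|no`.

SC:no TSO:yes PSO:yes

outcome vector order: (thr1.a,thr1.b,thr2.a)
[SC] allowed = {<0 0 1>; <0 0 2>; <0 1 0>; <0 1 1>; <0 1 2>; <1 1 0>; <1 1 1>; <1 1 2>}
[TSO] allowed = {<0 0 0>; <0 0 1>; <0 0 2>; <0 1 0>; <0 1 1>; <0 1 2>; <1 1 0>; <1 1 1>; <1 1 2>}
[PSO] allowed = {<0 0 0>; <0 0 1>; <0 0 2>; <0 1 0>; <0 1 1>; <0 1 2>; <1 1 0>; <1 1 1>; <1 1 2>}
target <0 0 0> ∈ {TSO,PSO}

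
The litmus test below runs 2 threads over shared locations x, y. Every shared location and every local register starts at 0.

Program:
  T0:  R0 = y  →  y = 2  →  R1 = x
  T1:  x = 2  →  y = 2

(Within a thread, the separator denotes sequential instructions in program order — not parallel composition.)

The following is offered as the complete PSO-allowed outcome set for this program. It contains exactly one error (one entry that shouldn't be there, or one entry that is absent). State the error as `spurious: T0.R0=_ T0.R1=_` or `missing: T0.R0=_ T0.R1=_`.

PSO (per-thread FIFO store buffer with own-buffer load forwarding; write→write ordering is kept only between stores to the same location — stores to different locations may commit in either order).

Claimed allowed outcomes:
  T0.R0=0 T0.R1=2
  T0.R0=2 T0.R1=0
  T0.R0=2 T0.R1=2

outcome vector order: (T0.R0,T0.R1)
PSO: 4 outcomes — {0/0 0/2 2/0 2/2}
PSO∖claimed = {0/0}

missing: T0.R0=0 T0.R1=0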